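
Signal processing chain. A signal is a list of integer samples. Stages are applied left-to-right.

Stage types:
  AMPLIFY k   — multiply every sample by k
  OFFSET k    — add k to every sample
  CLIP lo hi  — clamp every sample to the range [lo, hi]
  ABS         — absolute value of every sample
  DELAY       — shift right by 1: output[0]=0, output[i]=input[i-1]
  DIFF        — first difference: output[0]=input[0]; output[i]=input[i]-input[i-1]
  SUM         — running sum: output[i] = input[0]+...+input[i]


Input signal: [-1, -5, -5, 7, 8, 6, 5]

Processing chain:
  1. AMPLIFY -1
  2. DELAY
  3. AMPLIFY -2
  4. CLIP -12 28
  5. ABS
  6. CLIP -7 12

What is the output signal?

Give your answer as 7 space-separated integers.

Input: [-1, -5, -5, 7, 8, 6, 5]
Stage 1 (AMPLIFY -1): -1*-1=1, -5*-1=5, -5*-1=5, 7*-1=-7, 8*-1=-8, 6*-1=-6, 5*-1=-5 -> [1, 5, 5, -7, -8, -6, -5]
Stage 2 (DELAY): [0, 1, 5, 5, -7, -8, -6] = [0, 1, 5, 5, -7, -8, -6] -> [0, 1, 5, 5, -7, -8, -6]
Stage 3 (AMPLIFY -2): 0*-2=0, 1*-2=-2, 5*-2=-10, 5*-2=-10, -7*-2=14, -8*-2=16, -6*-2=12 -> [0, -2, -10, -10, 14, 16, 12]
Stage 4 (CLIP -12 28): clip(0,-12,28)=0, clip(-2,-12,28)=-2, clip(-10,-12,28)=-10, clip(-10,-12,28)=-10, clip(14,-12,28)=14, clip(16,-12,28)=16, clip(12,-12,28)=12 -> [0, -2, -10, -10, 14, 16, 12]
Stage 5 (ABS): |0|=0, |-2|=2, |-10|=10, |-10|=10, |14|=14, |16|=16, |12|=12 -> [0, 2, 10, 10, 14, 16, 12]
Stage 6 (CLIP -7 12): clip(0,-7,12)=0, clip(2,-7,12)=2, clip(10,-7,12)=10, clip(10,-7,12)=10, clip(14,-7,12)=12, clip(16,-7,12)=12, clip(12,-7,12)=12 -> [0, 2, 10, 10, 12, 12, 12]

Answer: 0 2 10 10 12 12 12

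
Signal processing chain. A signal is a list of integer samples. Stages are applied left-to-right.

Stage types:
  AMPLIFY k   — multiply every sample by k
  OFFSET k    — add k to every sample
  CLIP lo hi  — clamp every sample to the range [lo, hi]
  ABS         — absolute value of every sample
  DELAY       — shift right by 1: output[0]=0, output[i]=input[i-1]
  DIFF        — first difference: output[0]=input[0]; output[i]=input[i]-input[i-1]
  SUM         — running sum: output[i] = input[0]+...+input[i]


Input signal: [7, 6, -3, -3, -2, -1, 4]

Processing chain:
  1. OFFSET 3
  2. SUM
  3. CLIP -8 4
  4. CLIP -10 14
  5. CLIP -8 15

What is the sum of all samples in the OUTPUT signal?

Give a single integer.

Answer: 28

Derivation:
Input: [7, 6, -3, -3, -2, -1, 4]
Stage 1 (OFFSET 3): 7+3=10, 6+3=9, -3+3=0, -3+3=0, -2+3=1, -1+3=2, 4+3=7 -> [10, 9, 0, 0, 1, 2, 7]
Stage 2 (SUM): sum[0..0]=10, sum[0..1]=19, sum[0..2]=19, sum[0..3]=19, sum[0..4]=20, sum[0..5]=22, sum[0..6]=29 -> [10, 19, 19, 19, 20, 22, 29]
Stage 3 (CLIP -8 4): clip(10,-8,4)=4, clip(19,-8,4)=4, clip(19,-8,4)=4, clip(19,-8,4)=4, clip(20,-8,4)=4, clip(22,-8,4)=4, clip(29,-8,4)=4 -> [4, 4, 4, 4, 4, 4, 4]
Stage 4 (CLIP -10 14): clip(4,-10,14)=4, clip(4,-10,14)=4, clip(4,-10,14)=4, clip(4,-10,14)=4, clip(4,-10,14)=4, clip(4,-10,14)=4, clip(4,-10,14)=4 -> [4, 4, 4, 4, 4, 4, 4]
Stage 5 (CLIP -8 15): clip(4,-8,15)=4, clip(4,-8,15)=4, clip(4,-8,15)=4, clip(4,-8,15)=4, clip(4,-8,15)=4, clip(4,-8,15)=4, clip(4,-8,15)=4 -> [4, 4, 4, 4, 4, 4, 4]
Output sum: 28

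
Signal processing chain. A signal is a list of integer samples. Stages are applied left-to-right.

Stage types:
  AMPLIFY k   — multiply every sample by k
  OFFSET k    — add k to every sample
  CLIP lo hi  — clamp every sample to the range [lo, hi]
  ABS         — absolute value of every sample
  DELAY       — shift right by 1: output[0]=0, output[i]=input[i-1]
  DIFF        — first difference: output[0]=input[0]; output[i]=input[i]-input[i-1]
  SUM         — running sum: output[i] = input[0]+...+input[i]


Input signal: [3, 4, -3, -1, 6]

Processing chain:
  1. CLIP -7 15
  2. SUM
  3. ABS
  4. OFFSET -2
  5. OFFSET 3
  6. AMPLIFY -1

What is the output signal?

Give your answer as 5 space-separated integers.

Answer: -4 -8 -5 -4 -10

Derivation:
Input: [3, 4, -3, -1, 6]
Stage 1 (CLIP -7 15): clip(3,-7,15)=3, clip(4,-7,15)=4, clip(-3,-7,15)=-3, clip(-1,-7,15)=-1, clip(6,-7,15)=6 -> [3, 4, -3, -1, 6]
Stage 2 (SUM): sum[0..0]=3, sum[0..1]=7, sum[0..2]=4, sum[0..3]=3, sum[0..4]=9 -> [3, 7, 4, 3, 9]
Stage 3 (ABS): |3|=3, |7|=7, |4|=4, |3|=3, |9|=9 -> [3, 7, 4, 3, 9]
Stage 4 (OFFSET -2): 3+-2=1, 7+-2=5, 4+-2=2, 3+-2=1, 9+-2=7 -> [1, 5, 2, 1, 7]
Stage 5 (OFFSET 3): 1+3=4, 5+3=8, 2+3=5, 1+3=4, 7+3=10 -> [4, 8, 5, 4, 10]
Stage 6 (AMPLIFY -1): 4*-1=-4, 8*-1=-8, 5*-1=-5, 4*-1=-4, 10*-1=-10 -> [-4, -8, -5, -4, -10]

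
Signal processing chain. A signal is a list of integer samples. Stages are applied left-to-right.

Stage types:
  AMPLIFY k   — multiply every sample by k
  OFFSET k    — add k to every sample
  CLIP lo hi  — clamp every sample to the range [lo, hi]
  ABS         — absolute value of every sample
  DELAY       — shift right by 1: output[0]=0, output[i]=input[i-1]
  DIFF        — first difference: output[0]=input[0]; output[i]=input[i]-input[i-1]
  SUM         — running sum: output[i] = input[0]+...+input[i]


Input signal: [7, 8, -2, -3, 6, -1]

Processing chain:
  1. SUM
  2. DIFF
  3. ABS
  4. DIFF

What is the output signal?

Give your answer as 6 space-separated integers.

Answer: 7 1 -6 1 3 -5

Derivation:
Input: [7, 8, -2, -3, 6, -1]
Stage 1 (SUM): sum[0..0]=7, sum[0..1]=15, sum[0..2]=13, sum[0..3]=10, sum[0..4]=16, sum[0..5]=15 -> [7, 15, 13, 10, 16, 15]
Stage 2 (DIFF): s[0]=7, 15-7=8, 13-15=-2, 10-13=-3, 16-10=6, 15-16=-1 -> [7, 8, -2, -3, 6, -1]
Stage 3 (ABS): |7|=7, |8|=8, |-2|=2, |-3|=3, |6|=6, |-1|=1 -> [7, 8, 2, 3, 6, 1]
Stage 4 (DIFF): s[0]=7, 8-7=1, 2-8=-6, 3-2=1, 6-3=3, 1-6=-5 -> [7, 1, -6, 1, 3, -5]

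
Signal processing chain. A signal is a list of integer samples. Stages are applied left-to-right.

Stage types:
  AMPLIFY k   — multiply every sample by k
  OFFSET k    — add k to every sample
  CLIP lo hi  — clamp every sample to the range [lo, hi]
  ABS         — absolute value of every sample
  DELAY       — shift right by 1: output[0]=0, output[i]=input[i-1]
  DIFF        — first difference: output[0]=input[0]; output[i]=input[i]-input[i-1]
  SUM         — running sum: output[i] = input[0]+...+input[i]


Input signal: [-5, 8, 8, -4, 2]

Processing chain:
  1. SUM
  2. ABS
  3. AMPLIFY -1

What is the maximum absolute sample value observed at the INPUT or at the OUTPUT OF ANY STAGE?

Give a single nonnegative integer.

Answer: 11

Derivation:
Input: [-5, 8, 8, -4, 2] (max |s|=8)
Stage 1 (SUM): sum[0..0]=-5, sum[0..1]=3, sum[0..2]=11, sum[0..3]=7, sum[0..4]=9 -> [-5, 3, 11, 7, 9] (max |s|=11)
Stage 2 (ABS): |-5|=5, |3|=3, |11|=11, |7|=7, |9|=9 -> [5, 3, 11, 7, 9] (max |s|=11)
Stage 3 (AMPLIFY -1): 5*-1=-5, 3*-1=-3, 11*-1=-11, 7*-1=-7, 9*-1=-9 -> [-5, -3, -11, -7, -9] (max |s|=11)
Overall max amplitude: 11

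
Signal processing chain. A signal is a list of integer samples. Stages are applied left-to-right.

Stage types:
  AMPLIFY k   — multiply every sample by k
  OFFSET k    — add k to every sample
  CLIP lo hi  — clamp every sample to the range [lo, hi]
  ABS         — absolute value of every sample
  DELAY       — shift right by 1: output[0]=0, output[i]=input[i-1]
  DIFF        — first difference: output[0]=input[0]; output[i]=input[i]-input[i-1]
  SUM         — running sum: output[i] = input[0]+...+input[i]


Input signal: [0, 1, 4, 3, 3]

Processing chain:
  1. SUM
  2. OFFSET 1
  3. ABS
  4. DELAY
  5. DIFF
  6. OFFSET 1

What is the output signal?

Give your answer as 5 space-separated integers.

Answer: 1 2 2 5 4

Derivation:
Input: [0, 1, 4, 3, 3]
Stage 1 (SUM): sum[0..0]=0, sum[0..1]=1, sum[0..2]=5, sum[0..3]=8, sum[0..4]=11 -> [0, 1, 5, 8, 11]
Stage 2 (OFFSET 1): 0+1=1, 1+1=2, 5+1=6, 8+1=9, 11+1=12 -> [1, 2, 6, 9, 12]
Stage 3 (ABS): |1|=1, |2|=2, |6|=6, |9|=9, |12|=12 -> [1, 2, 6, 9, 12]
Stage 4 (DELAY): [0, 1, 2, 6, 9] = [0, 1, 2, 6, 9] -> [0, 1, 2, 6, 9]
Stage 5 (DIFF): s[0]=0, 1-0=1, 2-1=1, 6-2=4, 9-6=3 -> [0, 1, 1, 4, 3]
Stage 6 (OFFSET 1): 0+1=1, 1+1=2, 1+1=2, 4+1=5, 3+1=4 -> [1, 2, 2, 5, 4]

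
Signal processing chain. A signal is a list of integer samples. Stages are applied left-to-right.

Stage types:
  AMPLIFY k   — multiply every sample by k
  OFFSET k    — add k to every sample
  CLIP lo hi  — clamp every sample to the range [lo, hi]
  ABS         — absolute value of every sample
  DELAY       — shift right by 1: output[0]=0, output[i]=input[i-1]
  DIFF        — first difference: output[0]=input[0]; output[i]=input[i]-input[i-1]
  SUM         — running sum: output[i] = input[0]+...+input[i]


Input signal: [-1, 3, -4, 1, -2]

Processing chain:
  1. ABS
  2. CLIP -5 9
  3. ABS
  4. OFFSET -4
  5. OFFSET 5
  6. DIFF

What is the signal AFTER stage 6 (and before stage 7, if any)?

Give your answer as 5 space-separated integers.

Input: [-1, 3, -4, 1, -2]
Stage 1 (ABS): |-1|=1, |3|=3, |-4|=4, |1|=1, |-2|=2 -> [1, 3, 4, 1, 2]
Stage 2 (CLIP -5 9): clip(1,-5,9)=1, clip(3,-5,9)=3, clip(4,-5,9)=4, clip(1,-5,9)=1, clip(2,-5,9)=2 -> [1, 3, 4, 1, 2]
Stage 3 (ABS): |1|=1, |3|=3, |4|=4, |1|=1, |2|=2 -> [1, 3, 4, 1, 2]
Stage 4 (OFFSET -4): 1+-4=-3, 3+-4=-1, 4+-4=0, 1+-4=-3, 2+-4=-2 -> [-3, -1, 0, -3, -2]
Stage 5 (OFFSET 5): -3+5=2, -1+5=4, 0+5=5, -3+5=2, -2+5=3 -> [2, 4, 5, 2, 3]
Stage 6 (DIFF): s[0]=2, 4-2=2, 5-4=1, 2-5=-3, 3-2=1 -> [2, 2, 1, -3, 1]

Answer: 2 2 1 -3 1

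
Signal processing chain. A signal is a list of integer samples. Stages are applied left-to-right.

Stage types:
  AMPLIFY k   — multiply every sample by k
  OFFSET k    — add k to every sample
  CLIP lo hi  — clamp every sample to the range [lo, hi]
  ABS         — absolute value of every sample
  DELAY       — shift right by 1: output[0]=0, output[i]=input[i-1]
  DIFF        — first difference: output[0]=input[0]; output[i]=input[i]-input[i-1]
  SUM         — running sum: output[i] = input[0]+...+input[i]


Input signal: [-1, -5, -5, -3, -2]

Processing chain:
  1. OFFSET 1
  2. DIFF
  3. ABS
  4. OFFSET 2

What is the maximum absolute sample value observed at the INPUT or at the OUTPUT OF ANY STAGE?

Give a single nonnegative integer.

Answer: 6

Derivation:
Input: [-1, -5, -5, -3, -2] (max |s|=5)
Stage 1 (OFFSET 1): -1+1=0, -5+1=-4, -5+1=-4, -3+1=-2, -2+1=-1 -> [0, -4, -4, -2, -1] (max |s|=4)
Stage 2 (DIFF): s[0]=0, -4-0=-4, -4--4=0, -2--4=2, -1--2=1 -> [0, -4, 0, 2, 1] (max |s|=4)
Stage 3 (ABS): |0|=0, |-4|=4, |0|=0, |2|=2, |1|=1 -> [0, 4, 0, 2, 1] (max |s|=4)
Stage 4 (OFFSET 2): 0+2=2, 4+2=6, 0+2=2, 2+2=4, 1+2=3 -> [2, 6, 2, 4, 3] (max |s|=6)
Overall max amplitude: 6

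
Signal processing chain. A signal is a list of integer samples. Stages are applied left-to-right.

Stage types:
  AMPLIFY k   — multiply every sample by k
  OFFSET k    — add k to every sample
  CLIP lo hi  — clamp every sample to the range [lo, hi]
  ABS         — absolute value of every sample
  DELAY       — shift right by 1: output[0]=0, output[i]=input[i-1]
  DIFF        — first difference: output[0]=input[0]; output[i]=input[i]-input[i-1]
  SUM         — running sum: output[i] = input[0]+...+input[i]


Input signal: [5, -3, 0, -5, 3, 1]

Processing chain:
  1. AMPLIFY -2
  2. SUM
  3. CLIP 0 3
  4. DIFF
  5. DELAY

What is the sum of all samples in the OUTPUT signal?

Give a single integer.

Answer: 0

Derivation:
Input: [5, -3, 0, -5, 3, 1]
Stage 1 (AMPLIFY -2): 5*-2=-10, -3*-2=6, 0*-2=0, -5*-2=10, 3*-2=-6, 1*-2=-2 -> [-10, 6, 0, 10, -6, -2]
Stage 2 (SUM): sum[0..0]=-10, sum[0..1]=-4, sum[0..2]=-4, sum[0..3]=6, sum[0..4]=0, sum[0..5]=-2 -> [-10, -4, -4, 6, 0, -2]
Stage 3 (CLIP 0 3): clip(-10,0,3)=0, clip(-4,0,3)=0, clip(-4,0,3)=0, clip(6,0,3)=3, clip(0,0,3)=0, clip(-2,0,3)=0 -> [0, 0, 0, 3, 0, 0]
Stage 4 (DIFF): s[0]=0, 0-0=0, 0-0=0, 3-0=3, 0-3=-3, 0-0=0 -> [0, 0, 0, 3, -3, 0]
Stage 5 (DELAY): [0, 0, 0, 0, 3, -3] = [0, 0, 0, 0, 3, -3] -> [0, 0, 0, 0, 3, -3]
Output sum: 0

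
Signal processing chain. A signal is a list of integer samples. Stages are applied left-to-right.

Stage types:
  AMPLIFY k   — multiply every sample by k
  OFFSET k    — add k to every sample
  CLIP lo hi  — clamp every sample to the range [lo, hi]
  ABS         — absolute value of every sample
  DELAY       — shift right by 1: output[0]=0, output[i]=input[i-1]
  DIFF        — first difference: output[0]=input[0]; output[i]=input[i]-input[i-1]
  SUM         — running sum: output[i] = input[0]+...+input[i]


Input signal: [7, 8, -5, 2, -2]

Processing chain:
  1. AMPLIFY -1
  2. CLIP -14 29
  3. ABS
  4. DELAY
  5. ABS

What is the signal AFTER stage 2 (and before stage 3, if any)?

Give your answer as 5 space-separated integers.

Input: [7, 8, -5, 2, -2]
Stage 1 (AMPLIFY -1): 7*-1=-7, 8*-1=-8, -5*-1=5, 2*-1=-2, -2*-1=2 -> [-7, -8, 5, -2, 2]
Stage 2 (CLIP -14 29): clip(-7,-14,29)=-7, clip(-8,-14,29)=-8, clip(5,-14,29)=5, clip(-2,-14,29)=-2, clip(2,-14,29)=2 -> [-7, -8, 5, -2, 2]

Answer: -7 -8 5 -2 2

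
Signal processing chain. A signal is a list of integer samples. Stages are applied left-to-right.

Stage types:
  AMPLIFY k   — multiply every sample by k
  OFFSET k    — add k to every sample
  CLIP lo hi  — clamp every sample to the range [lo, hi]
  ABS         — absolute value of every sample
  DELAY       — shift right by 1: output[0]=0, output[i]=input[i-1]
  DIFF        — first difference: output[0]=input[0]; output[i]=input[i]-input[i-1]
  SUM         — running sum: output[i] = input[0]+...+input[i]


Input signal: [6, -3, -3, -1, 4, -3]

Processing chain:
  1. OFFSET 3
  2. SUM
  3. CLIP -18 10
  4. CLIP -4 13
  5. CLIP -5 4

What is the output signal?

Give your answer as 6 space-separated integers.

Input: [6, -3, -3, -1, 4, -3]
Stage 1 (OFFSET 3): 6+3=9, -3+3=0, -3+3=0, -1+3=2, 4+3=7, -3+3=0 -> [9, 0, 0, 2, 7, 0]
Stage 2 (SUM): sum[0..0]=9, sum[0..1]=9, sum[0..2]=9, sum[0..3]=11, sum[0..4]=18, sum[0..5]=18 -> [9, 9, 9, 11, 18, 18]
Stage 3 (CLIP -18 10): clip(9,-18,10)=9, clip(9,-18,10)=9, clip(9,-18,10)=9, clip(11,-18,10)=10, clip(18,-18,10)=10, clip(18,-18,10)=10 -> [9, 9, 9, 10, 10, 10]
Stage 4 (CLIP -4 13): clip(9,-4,13)=9, clip(9,-4,13)=9, clip(9,-4,13)=9, clip(10,-4,13)=10, clip(10,-4,13)=10, clip(10,-4,13)=10 -> [9, 9, 9, 10, 10, 10]
Stage 5 (CLIP -5 4): clip(9,-5,4)=4, clip(9,-5,4)=4, clip(9,-5,4)=4, clip(10,-5,4)=4, clip(10,-5,4)=4, clip(10,-5,4)=4 -> [4, 4, 4, 4, 4, 4]

Answer: 4 4 4 4 4 4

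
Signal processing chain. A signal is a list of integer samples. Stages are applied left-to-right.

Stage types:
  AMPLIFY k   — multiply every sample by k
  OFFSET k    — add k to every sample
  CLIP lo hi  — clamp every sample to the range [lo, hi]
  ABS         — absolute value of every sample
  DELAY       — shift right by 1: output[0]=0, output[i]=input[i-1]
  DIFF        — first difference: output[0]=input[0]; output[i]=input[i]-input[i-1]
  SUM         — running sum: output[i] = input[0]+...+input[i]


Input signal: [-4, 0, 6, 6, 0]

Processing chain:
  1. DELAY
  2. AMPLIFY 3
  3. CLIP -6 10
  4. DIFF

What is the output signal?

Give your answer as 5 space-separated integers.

Input: [-4, 0, 6, 6, 0]
Stage 1 (DELAY): [0, -4, 0, 6, 6] = [0, -4, 0, 6, 6] -> [0, -4, 0, 6, 6]
Stage 2 (AMPLIFY 3): 0*3=0, -4*3=-12, 0*3=0, 6*3=18, 6*3=18 -> [0, -12, 0, 18, 18]
Stage 3 (CLIP -6 10): clip(0,-6,10)=0, clip(-12,-6,10)=-6, clip(0,-6,10)=0, clip(18,-6,10)=10, clip(18,-6,10)=10 -> [0, -6, 0, 10, 10]
Stage 4 (DIFF): s[0]=0, -6-0=-6, 0--6=6, 10-0=10, 10-10=0 -> [0, -6, 6, 10, 0]

Answer: 0 -6 6 10 0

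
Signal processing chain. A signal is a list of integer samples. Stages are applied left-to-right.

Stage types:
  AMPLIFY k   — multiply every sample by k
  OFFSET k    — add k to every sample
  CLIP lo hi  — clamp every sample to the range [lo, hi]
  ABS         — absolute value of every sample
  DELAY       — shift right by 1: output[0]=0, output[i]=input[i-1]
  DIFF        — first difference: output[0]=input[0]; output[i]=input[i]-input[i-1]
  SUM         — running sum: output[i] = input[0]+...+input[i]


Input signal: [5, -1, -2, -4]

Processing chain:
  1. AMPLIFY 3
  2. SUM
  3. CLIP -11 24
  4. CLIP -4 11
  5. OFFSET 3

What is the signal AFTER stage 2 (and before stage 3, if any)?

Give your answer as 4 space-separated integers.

Input: [5, -1, -2, -4]
Stage 1 (AMPLIFY 3): 5*3=15, -1*3=-3, -2*3=-6, -4*3=-12 -> [15, -3, -6, -12]
Stage 2 (SUM): sum[0..0]=15, sum[0..1]=12, sum[0..2]=6, sum[0..3]=-6 -> [15, 12, 6, -6]

Answer: 15 12 6 -6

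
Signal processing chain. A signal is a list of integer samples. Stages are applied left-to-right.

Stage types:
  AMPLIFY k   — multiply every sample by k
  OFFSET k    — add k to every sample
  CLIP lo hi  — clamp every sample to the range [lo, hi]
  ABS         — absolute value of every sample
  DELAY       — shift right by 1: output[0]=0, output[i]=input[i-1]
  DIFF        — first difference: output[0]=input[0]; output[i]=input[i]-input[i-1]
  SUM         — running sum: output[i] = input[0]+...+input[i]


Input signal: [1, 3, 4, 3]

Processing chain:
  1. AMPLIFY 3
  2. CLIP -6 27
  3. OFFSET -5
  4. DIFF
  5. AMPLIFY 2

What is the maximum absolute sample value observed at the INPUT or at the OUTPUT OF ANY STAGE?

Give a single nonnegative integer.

Input: [1, 3, 4, 3] (max |s|=4)
Stage 1 (AMPLIFY 3): 1*3=3, 3*3=9, 4*3=12, 3*3=9 -> [3, 9, 12, 9] (max |s|=12)
Stage 2 (CLIP -6 27): clip(3,-6,27)=3, clip(9,-6,27)=9, clip(12,-6,27)=12, clip(9,-6,27)=9 -> [3, 9, 12, 9] (max |s|=12)
Stage 3 (OFFSET -5): 3+-5=-2, 9+-5=4, 12+-5=7, 9+-5=4 -> [-2, 4, 7, 4] (max |s|=7)
Stage 4 (DIFF): s[0]=-2, 4--2=6, 7-4=3, 4-7=-3 -> [-2, 6, 3, -3] (max |s|=6)
Stage 5 (AMPLIFY 2): -2*2=-4, 6*2=12, 3*2=6, -3*2=-6 -> [-4, 12, 6, -6] (max |s|=12)
Overall max amplitude: 12

Answer: 12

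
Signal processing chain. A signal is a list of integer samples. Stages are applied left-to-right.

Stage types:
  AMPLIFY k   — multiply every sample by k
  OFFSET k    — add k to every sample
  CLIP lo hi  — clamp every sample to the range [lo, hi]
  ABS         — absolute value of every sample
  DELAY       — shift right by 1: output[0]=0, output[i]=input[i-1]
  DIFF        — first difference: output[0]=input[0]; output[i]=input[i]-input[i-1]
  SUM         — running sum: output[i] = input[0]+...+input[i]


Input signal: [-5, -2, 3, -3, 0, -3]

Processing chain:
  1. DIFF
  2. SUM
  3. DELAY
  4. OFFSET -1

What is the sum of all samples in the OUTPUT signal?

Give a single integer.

Answer: -13

Derivation:
Input: [-5, -2, 3, -3, 0, -3]
Stage 1 (DIFF): s[0]=-5, -2--5=3, 3--2=5, -3-3=-6, 0--3=3, -3-0=-3 -> [-5, 3, 5, -6, 3, -3]
Stage 2 (SUM): sum[0..0]=-5, sum[0..1]=-2, sum[0..2]=3, sum[0..3]=-3, sum[0..4]=0, sum[0..5]=-3 -> [-5, -2, 3, -3, 0, -3]
Stage 3 (DELAY): [0, -5, -2, 3, -3, 0] = [0, -5, -2, 3, -3, 0] -> [0, -5, -2, 3, -3, 0]
Stage 4 (OFFSET -1): 0+-1=-1, -5+-1=-6, -2+-1=-3, 3+-1=2, -3+-1=-4, 0+-1=-1 -> [-1, -6, -3, 2, -4, -1]
Output sum: -13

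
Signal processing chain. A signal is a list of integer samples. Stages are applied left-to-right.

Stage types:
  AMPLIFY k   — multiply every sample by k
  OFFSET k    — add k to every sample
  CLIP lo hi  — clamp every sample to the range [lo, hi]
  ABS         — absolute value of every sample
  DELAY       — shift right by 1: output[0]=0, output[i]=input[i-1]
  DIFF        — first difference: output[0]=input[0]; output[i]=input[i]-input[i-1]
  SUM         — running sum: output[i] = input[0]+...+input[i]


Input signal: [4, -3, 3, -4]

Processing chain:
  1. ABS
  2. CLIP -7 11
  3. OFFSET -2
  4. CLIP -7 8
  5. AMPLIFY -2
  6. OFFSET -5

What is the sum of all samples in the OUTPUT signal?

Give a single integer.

Answer: -32

Derivation:
Input: [4, -3, 3, -4]
Stage 1 (ABS): |4|=4, |-3|=3, |3|=3, |-4|=4 -> [4, 3, 3, 4]
Stage 2 (CLIP -7 11): clip(4,-7,11)=4, clip(3,-7,11)=3, clip(3,-7,11)=3, clip(4,-7,11)=4 -> [4, 3, 3, 4]
Stage 3 (OFFSET -2): 4+-2=2, 3+-2=1, 3+-2=1, 4+-2=2 -> [2, 1, 1, 2]
Stage 4 (CLIP -7 8): clip(2,-7,8)=2, clip(1,-7,8)=1, clip(1,-7,8)=1, clip(2,-7,8)=2 -> [2, 1, 1, 2]
Stage 5 (AMPLIFY -2): 2*-2=-4, 1*-2=-2, 1*-2=-2, 2*-2=-4 -> [-4, -2, -2, -4]
Stage 6 (OFFSET -5): -4+-5=-9, -2+-5=-7, -2+-5=-7, -4+-5=-9 -> [-9, -7, -7, -9]
Output sum: -32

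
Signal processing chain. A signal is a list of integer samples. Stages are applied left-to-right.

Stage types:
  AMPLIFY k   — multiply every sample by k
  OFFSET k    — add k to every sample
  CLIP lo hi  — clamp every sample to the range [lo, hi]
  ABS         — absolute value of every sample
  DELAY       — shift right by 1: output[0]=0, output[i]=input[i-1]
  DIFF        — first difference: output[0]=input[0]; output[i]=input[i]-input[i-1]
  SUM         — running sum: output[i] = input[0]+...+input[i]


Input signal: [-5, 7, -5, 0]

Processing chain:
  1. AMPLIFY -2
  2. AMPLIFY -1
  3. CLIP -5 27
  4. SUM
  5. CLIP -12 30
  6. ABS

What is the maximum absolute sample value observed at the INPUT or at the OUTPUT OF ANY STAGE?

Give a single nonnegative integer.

Answer: 14

Derivation:
Input: [-5, 7, -5, 0] (max |s|=7)
Stage 1 (AMPLIFY -2): -5*-2=10, 7*-2=-14, -5*-2=10, 0*-2=0 -> [10, -14, 10, 0] (max |s|=14)
Stage 2 (AMPLIFY -1): 10*-1=-10, -14*-1=14, 10*-1=-10, 0*-1=0 -> [-10, 14, -10, 0] (max |s|=14)
Stage 3 (CLIP -5 27): clip(-10,-5,27)=-5, clip(14,-5,27)=14, clip(-10,-5,27)=-5, clip(0,-5,27)=0 -> [-5, 14, -5, 0] (max |s|=14)
Stage 4 (SUM): sum[0..0]=-5, sum[0..1]=9, sum[0..2]=4, sum[0..3]=4 -> [-5, 9, 4, 4] (max |s|=9)
Stage 5 (CLIP -12 30): clip(-5,-12,30)=-5, clip(9,-12,30)=9, clip(4,-12,30)=4, clip(4,-12,30)=4 -> [-5, 9, 4, 4] (max |s|=9)
Stage 6 (ABS): |-5|=5, |9|=9, |4|=4, |4|=4 -> [5, 9, 4, 4] (max |s|=9)
Overall max amplitude: 14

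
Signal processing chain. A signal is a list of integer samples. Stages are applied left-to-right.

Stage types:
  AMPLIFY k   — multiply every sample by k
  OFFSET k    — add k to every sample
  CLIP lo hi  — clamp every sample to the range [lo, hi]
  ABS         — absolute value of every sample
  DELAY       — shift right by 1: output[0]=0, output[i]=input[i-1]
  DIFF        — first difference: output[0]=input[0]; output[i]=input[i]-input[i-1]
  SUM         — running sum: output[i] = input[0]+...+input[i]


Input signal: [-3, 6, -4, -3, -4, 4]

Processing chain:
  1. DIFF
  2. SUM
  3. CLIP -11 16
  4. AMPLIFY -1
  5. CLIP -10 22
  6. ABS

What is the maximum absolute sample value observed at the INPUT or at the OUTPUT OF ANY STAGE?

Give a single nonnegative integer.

Input: [-3, 6, -4, -3, -4, 4] (max |s|=6)
Stage 1 (DIFF): s[0]=-3, 6--3=9, -4-6=-10, -3--4=1, -4--3=-1, 4--4=8 -> [-3, 9, -10, 1, -1, 8] (max |s|=10)
Stage 2 (SUM): sum[0..0]=-3, sum[0..1]=6, sum[0..2]=-4, sum[0..3]=-3, sum[0..4]=-4, sum[0..5]=4 -> [-3, 6, -4, -3, -4, 4] (max |s|=6)
Stage 3 (CLIP -11 16): clip(-3,-11,16)=-3, clip(6,-11,16)=6, clip(-4,-11,16)=-4, clip(-3,-11,16)=-3, clip(-4,-11,16)=-4, clip(4,-11,16)=4 -> [-3, 6, -4, -3, -4, 4] (max |s|=6)
Stage 4 (AMPLIFY -1): -3*-1=3, 6*-1=-6, -4*-1=4, -3*-1=3, -4*-1=4, 4*-1=-4 -> [3, -6, 4, 3, 4, -4] (max |s|=6)
Stage 5 (CLIP -10 22): clip(3,-10,22)=3, clip(-6,-10,22)=-6, clip(4,-10,22)=4, clip(3,-10,22)=3, clip(4,-10,22)=4, clip(-4,-10,22)=-4 -> [3, -6, 4, 3, 4, -4] (max |s|=6)
Stage 6 (ABS): |3|=3, |-6|=6, |4|=4, |3|=3, |4|=4, |-4|=4 -> [3, 6, 4, 3, 4, 4] (max |s|=6)
Overall max amplitude: 10

Answer: 10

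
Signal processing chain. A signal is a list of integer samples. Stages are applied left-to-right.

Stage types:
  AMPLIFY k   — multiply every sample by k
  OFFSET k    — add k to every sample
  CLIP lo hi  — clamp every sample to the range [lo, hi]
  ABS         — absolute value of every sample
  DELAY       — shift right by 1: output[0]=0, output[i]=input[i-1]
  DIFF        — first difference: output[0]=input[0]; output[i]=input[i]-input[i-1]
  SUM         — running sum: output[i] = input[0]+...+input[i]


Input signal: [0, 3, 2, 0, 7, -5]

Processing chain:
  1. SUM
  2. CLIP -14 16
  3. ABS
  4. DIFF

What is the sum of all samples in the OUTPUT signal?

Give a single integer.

Input: [0, 3, 2, 0, 7, -5]
Stage 1 (SUM): sum[0..0]=0, sum[0..1]=3, sum[0..2]=5, sum[0..3]=5, sum[0..4]=12, sum[0..5]=7 -> [0, 3, 5, 5, 12, 7]
Stage 2 (CLIP -14 16): clip(0,-14,16)=0, clip(3,-14,16)=3, clip(5,-14,16)=5, clip(5,-14,16)=5, clip(12,-14,16)=12, clip(7,-14,16)=7 -> [0, 3, 5, 5, 12, 7]
Stage 3 (ABS): |0|=0, |3|=3, |5|=5, |5|=5, |12|=12, |7|=7 -> [0, 3, 5, 5, 12, 7]
Stage 4 (DIFF): s[0]=0, 3-0=3, 5-3=2, 5-5=0, 12-5=7, 7-12=-5 -> [0, 3, 2, 0, 7, -5]
Output sum: 7

Answer: 7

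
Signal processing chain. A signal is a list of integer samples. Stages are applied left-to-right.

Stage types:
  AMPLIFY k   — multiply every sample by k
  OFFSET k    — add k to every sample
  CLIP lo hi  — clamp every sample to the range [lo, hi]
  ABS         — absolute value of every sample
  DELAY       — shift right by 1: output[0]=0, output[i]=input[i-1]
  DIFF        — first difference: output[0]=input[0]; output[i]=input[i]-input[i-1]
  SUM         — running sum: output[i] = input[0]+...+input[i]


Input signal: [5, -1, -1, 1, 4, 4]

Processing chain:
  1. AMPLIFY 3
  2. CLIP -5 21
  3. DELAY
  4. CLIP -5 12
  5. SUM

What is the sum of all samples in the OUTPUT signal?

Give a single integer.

Answer: 57

Derivation:
Input: [5, -1, -1, 1, 4, 4]
Stage 1 (AMPLIFY 3): 5*3=15, -1*3=-3, -1*3=-3, 1*3=3, 4*3=12, 4*3=12 -> [15, -3, -3, 3, 12, 12]
Stage 2 (CLIP -5 21): clip(15,-5,21)=15, clip(-3,-5,21)=-3, clip(-3,-5,21)=-3, clip(3,-5,21)=3, clip(12,-5,21)=12, clip(12,-5,21)=12 -> [15, -3, -3, 3, 12, 12]
Stage 3 (DELAY): [0, 15, -3, -3, 3, 12] = [0, 15, -3, -3, 3, 12] -> [0, 15, -3, -3, 3, 12]
Stage 4 (CLIP -5 12): clip(0,-5,12)=0, clip(15,-5,12)=12, clip(-3,-5,12)=-3, clip(-3,-5,12)=-3, clip(3,-5,12)=3, clip(12,-5,12)=12 -> [0, 12, -3, -3, 3, 12]
Stage 5 (SUM): sum[0..0]=0, sum[0..1]=12, sum[0..2]=9, sum[0..3]=6, sum[0..4]=9, sum[0..5]=21 -> [0, 12, 9, 6, 9, 21]
Output sum: 57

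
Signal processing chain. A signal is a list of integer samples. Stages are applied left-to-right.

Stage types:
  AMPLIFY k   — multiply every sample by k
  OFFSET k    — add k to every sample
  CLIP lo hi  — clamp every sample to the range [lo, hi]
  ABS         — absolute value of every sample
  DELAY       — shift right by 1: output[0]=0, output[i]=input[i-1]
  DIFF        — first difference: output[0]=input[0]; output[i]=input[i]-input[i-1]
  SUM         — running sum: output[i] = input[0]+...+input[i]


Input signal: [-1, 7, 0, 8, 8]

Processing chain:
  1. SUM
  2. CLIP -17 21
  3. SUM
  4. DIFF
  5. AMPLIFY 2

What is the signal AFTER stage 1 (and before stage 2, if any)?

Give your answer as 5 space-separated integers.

Answer: -1 6 6 14 22

Derivation:
Input: [-1, 7, 0, 8, 8]
Stage 1 (SUM): sum[0..0]=-1, sum[0..1]=6, sum[0..2]=6, sum[0..3]=14, sum[0..4]=22 -> [-1, 6, 6, 14, 22]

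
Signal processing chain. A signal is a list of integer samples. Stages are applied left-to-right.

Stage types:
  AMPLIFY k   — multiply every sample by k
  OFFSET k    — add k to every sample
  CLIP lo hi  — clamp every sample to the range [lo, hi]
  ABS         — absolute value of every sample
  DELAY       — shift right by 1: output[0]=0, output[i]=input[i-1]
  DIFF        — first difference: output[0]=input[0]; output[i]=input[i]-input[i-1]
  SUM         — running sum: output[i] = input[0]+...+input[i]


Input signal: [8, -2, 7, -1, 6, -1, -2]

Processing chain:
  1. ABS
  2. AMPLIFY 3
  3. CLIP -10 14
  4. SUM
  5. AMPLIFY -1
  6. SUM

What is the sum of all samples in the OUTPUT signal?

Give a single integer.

Input: [8, -2, 7, -1, 6, -1, -2]
Stage 1 (ABS): |8|=8, |-2|=2, |7|=7, |-1|=1, |6|=6, |-1|=1, |-2|=2 -> [8, 2, 7, 1, 6, 1, 2]
Stage 2 (AMPLIFY 3): 8*3=24, 2*3=6, 7*3=21, 1*3=3, 6*3=18, 1*3=3, 2*3=6 -> [24, 6, 21, 3, 18, 3, 6]
Stage 3 (CLIP -10 14): clip(24,-10,14)=14, clip(6,-10,14)=6, clip(21,-10,14)=14, clip(3,-10,14)=3, clip(18,-10,14)=14, clip(3,-10,14)=3, clip(6,-10,14)=6 -> [14, 6, 14, 3, 14, 3, 6]
Stage 4 (SUM): sum[0..0]=14, sum[0..1]=20, sum[0..2]=34, sum[0..3]=37, sum[0..4]=51, sum[0..5]=54, sum[0..6]=60 -> [14, 20, 34, 37, 51, 54, 60]
Stage 5 (AMPLIFY -1): 14*-1=-14, 20*-1=-20, 34*-1=-34, 37*-1=-37, 51*-1=-51, 54*-1=-54, 60*-1=-60 -> [-14, -20, -34, -37, -51, -54, -60]
Stage 6 (SUM): sum[0..0]=-14, sum[0..1]=-34, sum[0..2]=-68, sum[0..3]=-105, sum[0..4]=-156, sum[0..5]=-210, sum[0..6]=-270 -> [-14, -34, -68, -105, -156, -210, -270]
Output sum: -857

Answer: -857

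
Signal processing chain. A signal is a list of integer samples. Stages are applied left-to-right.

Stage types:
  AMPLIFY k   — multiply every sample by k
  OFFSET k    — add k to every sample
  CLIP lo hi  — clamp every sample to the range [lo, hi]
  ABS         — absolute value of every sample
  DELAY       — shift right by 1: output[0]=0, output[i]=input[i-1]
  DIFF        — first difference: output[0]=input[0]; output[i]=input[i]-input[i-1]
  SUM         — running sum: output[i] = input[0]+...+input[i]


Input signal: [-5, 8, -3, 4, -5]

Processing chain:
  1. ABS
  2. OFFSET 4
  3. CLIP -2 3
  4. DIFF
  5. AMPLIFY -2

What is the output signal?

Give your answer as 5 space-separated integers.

Answer: -6 0 0 0 0

Derivation:
Input: [-5, 8, -3, 4, -5]
Stage 1 (ABS): |-5|=5, |8|=8, |-3|=3, |4|=4, |-5|=5 -> [5, 8, 3, 4, 5]
Stage 2 (OFFSET 4): 5+4=9, 8+4=12, 3+4=7, 4+4=8, 5+4=9 -> [9, 12, 7, 8, 9]
Stage 3 (CLIP -2 3): clip(9,-2,3)=3, clip(12,-2,3)=3, clip(7,-2,3)=3, clip(8,-2,3)=3, clip(9,-2,3)=3 -> [3, 3, 3, 3, 3]
Stage 4 (DIFF): s[0]=3, 3-3=0, 3-3=0, 3-3=0, 3-3=0 -> [3, 0, 0, 0, 0]
Stage 5 (AMPLIFY -2): 3*-2=-6, 0*-2=0, 0*-2=0, 0*-2=0, 0*-2=0 -> [-6, 0, 0, 0, 0]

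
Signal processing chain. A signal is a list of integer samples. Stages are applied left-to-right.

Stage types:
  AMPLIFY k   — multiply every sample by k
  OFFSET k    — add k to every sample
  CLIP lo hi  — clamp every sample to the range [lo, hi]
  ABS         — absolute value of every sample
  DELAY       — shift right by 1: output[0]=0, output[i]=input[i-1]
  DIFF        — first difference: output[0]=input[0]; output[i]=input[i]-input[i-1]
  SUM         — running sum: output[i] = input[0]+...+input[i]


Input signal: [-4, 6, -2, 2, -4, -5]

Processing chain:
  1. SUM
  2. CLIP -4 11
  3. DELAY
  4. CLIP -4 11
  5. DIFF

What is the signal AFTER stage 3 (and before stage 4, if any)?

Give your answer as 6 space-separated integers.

Input: [-4, 6, -2, 2, -4, -5]
Stage 1 (SUM): sum[0..0]=-4, sum[0..1]=2, sum[0..2]=0, sum[0..3]=2, sum[0..4]=-2, sum[0..5]=-7 -> [-4, 2, 0, 2, -2, -7]
Stage 2 (CLIP -4 11): clip(-4,-4,11)=-4, clip(2,-4,11)=2, clip(0,-4,11)=0, clip(2,-4,11)=2, clip(-2,-4,11)=-2, clip(-7,-4,11)=-4 -> [-4, 2, 0, 2, -2, -4]
Stage 3 (DELAY): [0, -4, 2, 0, 2, -2] = [0, -4, 2, 0, 2, -2] -> [0, -4, 2, 0, 2, -2]

Answer: 0 -4 2 0 2 -2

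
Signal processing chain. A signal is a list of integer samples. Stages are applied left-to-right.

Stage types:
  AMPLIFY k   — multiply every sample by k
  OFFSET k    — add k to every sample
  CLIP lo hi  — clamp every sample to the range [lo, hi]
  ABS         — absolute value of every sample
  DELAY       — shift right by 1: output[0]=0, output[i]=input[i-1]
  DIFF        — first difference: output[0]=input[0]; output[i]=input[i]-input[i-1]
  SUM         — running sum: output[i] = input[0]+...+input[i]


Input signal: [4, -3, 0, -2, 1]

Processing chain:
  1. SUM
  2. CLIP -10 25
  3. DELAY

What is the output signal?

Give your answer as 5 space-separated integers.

Input: [4, -3, 0, -2, 1]
Stage 1 (SUM): sum[0..0]=4, sum[0..1]=1, sum[0..2]=1, sum[0..3]=-1, sum[0..4]=0 -> [4, 1, 1, -1, 0]
Stage 2 (CLIP -10 25): clip(4,-10,25)=4, clip(1,-10,25)=1, clip(1,-10,25)=1, clip(-1,-10,25)=-1, clip(0,-10,25)=0 -> [4, 1, 1, -1, 0]
Stage 3 (DELAY): [0, 4, 1, 1, -1] = [0, 4, 1, 1, -1] -> [0, 4, 1, 1, -1]

Answer: 0 4 1 1 -1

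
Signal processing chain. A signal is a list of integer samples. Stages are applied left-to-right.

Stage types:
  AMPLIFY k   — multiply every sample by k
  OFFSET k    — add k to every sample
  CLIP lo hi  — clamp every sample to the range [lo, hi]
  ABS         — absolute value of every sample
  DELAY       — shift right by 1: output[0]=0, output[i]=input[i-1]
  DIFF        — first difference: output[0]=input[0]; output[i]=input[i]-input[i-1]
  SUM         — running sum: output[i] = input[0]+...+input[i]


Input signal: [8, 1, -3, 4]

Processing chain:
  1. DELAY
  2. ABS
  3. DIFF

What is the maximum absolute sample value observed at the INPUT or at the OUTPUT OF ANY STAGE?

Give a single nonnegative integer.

Answer: 8

Derivation:
Input: [8, 1, -3, 4] (max |s|=8)
Stage 1 (DELAY): [0, 8, 1, -3] = [0, 8, 1, -3] -> [0, 8, 1, -3] (max |s|=8)
Stage 2 (ABS): |0|=0, |8|=8, |1|=1, |-3|=3 -> [0, 8, 1, 3] (max |s|=8)
Stage 3 (DIFF): s[0]=0, 8-0=8, 1-8=-7, 3-1=2 -> [0, 8, -7, 2] (max |s|=8)
Overall max amplitude: 8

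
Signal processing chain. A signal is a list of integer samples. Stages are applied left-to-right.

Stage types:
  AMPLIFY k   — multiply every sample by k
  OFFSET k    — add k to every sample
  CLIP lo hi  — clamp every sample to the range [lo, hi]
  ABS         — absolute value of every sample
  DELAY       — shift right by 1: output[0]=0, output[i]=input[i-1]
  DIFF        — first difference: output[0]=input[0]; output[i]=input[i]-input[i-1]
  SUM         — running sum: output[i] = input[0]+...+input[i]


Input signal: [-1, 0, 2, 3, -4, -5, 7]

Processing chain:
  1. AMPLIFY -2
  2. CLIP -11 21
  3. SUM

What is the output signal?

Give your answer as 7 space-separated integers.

Answer: 2 2 -2 -8 0 10 -1

Derivation:
Input: [-1, 0, 2, 3, -4, -5, 7]
Stage 1 (AMPLIFY -2): -1*-2=2, 0*-2=0, 2*-2=-4, 3*-2=-6, -4*-2=8, -5*-2=10, 7*-2=-14 -> [2, 0, -4, -6, 8, 10, -14]
Stage 2 (CLIP -11 21): clip(2,-11,21)=2, clip(0,-11,21)=0, clip(-4,-11,21)=-4, clip(-6,-11,21)=-6, clip(8,-11,21)=8, clip(10,-11,21)=10, clip(-14,-11,21)=-11 -> [2, 0, -4, -6, 8, 10, -11]
Stage 3 (SUM): sum[0..0]=2, sum[0..1]=2, sum[0..2]=-2, sum[0..3]=-8, sum[0..4]=0, sum[0..5]=10, sum[0..6]=-1 -> [2, 2, -2, -8, 0, 10, -1]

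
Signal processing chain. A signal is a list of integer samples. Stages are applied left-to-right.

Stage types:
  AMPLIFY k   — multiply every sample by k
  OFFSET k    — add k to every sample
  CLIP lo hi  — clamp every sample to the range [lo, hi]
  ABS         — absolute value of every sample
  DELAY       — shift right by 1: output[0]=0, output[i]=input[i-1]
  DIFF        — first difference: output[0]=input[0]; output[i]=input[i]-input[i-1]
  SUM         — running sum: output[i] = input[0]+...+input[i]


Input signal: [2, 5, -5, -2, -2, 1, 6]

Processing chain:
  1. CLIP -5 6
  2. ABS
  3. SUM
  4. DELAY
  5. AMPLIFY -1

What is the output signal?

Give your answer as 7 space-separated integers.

Input: [2, 5, -5, -2, -2, 1, 6]
Stage 1 (CLIP -5 6): clip(2,-5,6)=2, clip(5,-5,6)=5, clip(-5,-5,6)=-5, clip(-2,-5,6)=-2, clip(-2,-5,6)=-2, clip(1,-5,6)=1, clip(6,-5,6)=6 -> [2, 5, -5, -2, -2, 1, 6]
Stage 2 (ABS): |2|=2, |5|=5, |-5|=5, |-2|=2, |-2|=2, |1|=1, |6|=6 -> [2, 5, 5, 2, 2, 1, 6]
Stage 3 (SUM): sum[0..0]=2, sum[0..1]=7, sum[0..2]=12, sum[0..3]=14, sum[0..4]=16, sum[0..5]=17, sum[0..6]=23 -> [2, 7, 12, 14, 16, 17, 23]
Stage 4 (DELAY): [0, 2, 7, 12, 14, 16, 17] = [0, 2, 7, 12, 14, 16, 17] -> [0, 2, 7, 12, 14, 16, 17]
Stage 5 (AMPLIFY -1): 0*-1=0, 2*-1=-2, 7*-1=-7, 12*-1=-12, 14*-1=-14, 16*-1=-16, 17*-1=-17 -> [0, -2, -7, -12, -14, -16, -17]

Answer: 0 -2 -7 -12 -14 -16 -17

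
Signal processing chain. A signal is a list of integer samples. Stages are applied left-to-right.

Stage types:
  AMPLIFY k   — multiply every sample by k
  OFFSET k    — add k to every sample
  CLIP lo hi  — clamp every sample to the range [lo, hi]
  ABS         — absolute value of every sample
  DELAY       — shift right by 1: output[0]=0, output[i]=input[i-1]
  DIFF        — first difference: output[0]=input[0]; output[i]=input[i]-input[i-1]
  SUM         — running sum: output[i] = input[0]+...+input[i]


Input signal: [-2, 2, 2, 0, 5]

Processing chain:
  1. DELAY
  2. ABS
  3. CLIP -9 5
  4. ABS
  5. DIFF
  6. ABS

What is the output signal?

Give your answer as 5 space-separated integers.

Input: [-2, 2, 2, 0, 5]
Stage 1 (DELAY): [0, -2, 2, 2, 0] = [0, -2, 2, 2, 0] -> [0, -2, 2, 2, 0]
Stage 2 (ABS): |0|=0, |-2|=2, |2|=2, |2|=2, |0|=0 -> [0, 2, 2, 2, 0]
Stage 3 (CLIP -9 5): clip(0,-9,5)=0, clip(2,-9,5)=2, clip(2,-9,5)=2, clip(2,-9,5)=2, clip(0,-9,5)=0 -> [0, 2, 2, 2, 0]
Stage 4 (ABS): |0|=0, |2|=2, |2|=2, |2|=2, |0|=0 -> [0, 2, 2, 2, 0]
Stage 5 (DIFF): s[0]=0, 2-0=2, 2-2=0, 2-2=0, 0-2=-2 -> [0, 2, 0, 0, -2]
Stage 6 (ABS): |0|=0, |2|=2, |0|=0, |0|=0, |-2|=2 -> [0, 2, 0, 0, 2]

Answer: 0 2 0 0 2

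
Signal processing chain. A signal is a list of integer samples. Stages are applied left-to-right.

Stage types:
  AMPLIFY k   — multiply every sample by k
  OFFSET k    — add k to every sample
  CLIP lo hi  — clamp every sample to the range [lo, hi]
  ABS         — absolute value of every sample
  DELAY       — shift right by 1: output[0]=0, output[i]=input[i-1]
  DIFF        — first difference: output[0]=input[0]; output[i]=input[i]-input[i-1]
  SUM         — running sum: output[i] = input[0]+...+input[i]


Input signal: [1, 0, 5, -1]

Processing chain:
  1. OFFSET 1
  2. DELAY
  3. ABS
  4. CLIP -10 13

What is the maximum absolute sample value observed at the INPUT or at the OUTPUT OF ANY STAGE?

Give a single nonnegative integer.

Input: [1, 0, 5, -1] (max |s|=5)
Stage 1 (OFFSET 1): 1+1=2, 0+1=1, 5+1=6, -1+1=0 -> [2, 1, 6, 0] (max |s|=6)
Stage 2 (DELAY): [0, 2, 1, 6] = [0, 2, 1, 6] -> [0, 2, 1, 6] (max |s|=6)
Stage 3 (ABS): |0|=0, |2|=2, |1|=1, |6|=6 -> [0, 2, 1, 6] (max |s|=6)
Stage 4 (CLIP -10 13): clip(0,-10,13)=0, clip(2,-10,13)=2, clip(1,-10,13)=1, clip(6,-10,13)=6 -> [0, 2, 1, 6] (max |s|=6)
Overall max amplitude: 6

Answer: 6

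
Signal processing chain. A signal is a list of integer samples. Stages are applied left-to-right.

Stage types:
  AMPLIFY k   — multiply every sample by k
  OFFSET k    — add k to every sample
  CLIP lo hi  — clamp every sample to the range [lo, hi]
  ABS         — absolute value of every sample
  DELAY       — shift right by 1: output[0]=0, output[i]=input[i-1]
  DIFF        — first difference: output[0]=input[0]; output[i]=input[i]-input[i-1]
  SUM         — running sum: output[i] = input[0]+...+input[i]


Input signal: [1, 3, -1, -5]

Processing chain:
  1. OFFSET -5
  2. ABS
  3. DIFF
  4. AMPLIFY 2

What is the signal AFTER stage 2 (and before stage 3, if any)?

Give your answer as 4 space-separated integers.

Answer: 4 2 6 10

Derivation:
Input: [1, 3, -1, -5]
Stage 1 (OFFSET -5): 1+-5=-4, 3+-5=-2, -1+-5=-6, -5+-5=-10 -> [-4, -2, -6, -10]
Stage 2 (ABS): |-4|=4, |-2|=2, |-6|=6, |-10|=10 -> [4, 2, 6, 10]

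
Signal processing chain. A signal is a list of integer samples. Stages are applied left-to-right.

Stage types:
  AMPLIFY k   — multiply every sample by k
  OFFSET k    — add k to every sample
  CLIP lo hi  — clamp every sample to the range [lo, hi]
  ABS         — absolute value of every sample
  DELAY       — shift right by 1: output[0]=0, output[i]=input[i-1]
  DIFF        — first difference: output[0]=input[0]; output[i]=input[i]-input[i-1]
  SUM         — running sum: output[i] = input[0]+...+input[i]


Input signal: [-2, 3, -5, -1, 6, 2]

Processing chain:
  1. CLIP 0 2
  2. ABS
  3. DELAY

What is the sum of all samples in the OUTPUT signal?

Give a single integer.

Input: [-2, 3, -5, -1, 6, 2]
Stage 1 (CLIP 0 2): clip(-2,0,2)=0, clip(3,0,2)=2, clip(-5,0,2)=0, clip(-1,0,2)=0, clip(6,0,2)=2, clip(2,0,2)=2 -> [0, 2, 0, 0, 2, 2]
Stage 2 (ABS): |0|=0, |2|=2, |0|=0, |0|=0, |2|=2, |2|=2 -> [0, 2, 0, 0, 2, 2]
Stage 3 (DELAY): [0, 0, 2, 0, 0, 2] = [0, 0, 2, 0, 0, 2] -> [0, 0, 2, 0, 0, 2]
Output sum: 4

Answer: 4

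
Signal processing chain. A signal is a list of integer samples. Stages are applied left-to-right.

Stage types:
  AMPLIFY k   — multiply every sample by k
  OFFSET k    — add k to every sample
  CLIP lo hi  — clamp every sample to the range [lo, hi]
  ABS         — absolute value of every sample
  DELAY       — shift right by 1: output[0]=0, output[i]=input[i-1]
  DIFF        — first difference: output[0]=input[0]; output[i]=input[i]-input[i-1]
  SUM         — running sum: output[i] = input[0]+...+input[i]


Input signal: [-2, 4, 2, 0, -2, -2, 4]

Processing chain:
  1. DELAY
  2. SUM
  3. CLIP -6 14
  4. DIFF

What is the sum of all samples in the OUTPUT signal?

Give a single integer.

Answer: 0

Derivation:
Input: [-2, 4, 2, 0, -2, -2, 4]
Stage 1 (DELAY): [0, -2, 4, 2, 0, -2, -2] = [0, -2, 4, 2, 0, -2, -2] -> [0, -2, 4, 2, 0, -2, -2]
Stage 2 (SUM): sum[0..0]=0, sum[0..1]=-2, sum[0..2]=2, sum[0..3]=4, sum[0..4]=4, sum[0..5]=2, sum[0..6]=0 -> [0, -2, 2, 4, 4, 2, 0]
Stage 3 (CLIP -6 14): clip(0,-6,14)=0, clip(-2,-6,14)=-2, clip(2,-6,14)=2, clip(4,-6,14)=4, clip(4,-6,14)=4, clip(2,-6,14)=2, clip(0,-6,14)=0 -> [0, -2, 2, 4, 4, 2, 0]
Stage 4 (DIFF): s[0]=0, -2-0=-2, 2--2=4, 4-2=2, 4-4=0, 2-4=-2, 0-2=-2 -> [0, -2, 4, 2, 0, -2, -2]
Output sum: 0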